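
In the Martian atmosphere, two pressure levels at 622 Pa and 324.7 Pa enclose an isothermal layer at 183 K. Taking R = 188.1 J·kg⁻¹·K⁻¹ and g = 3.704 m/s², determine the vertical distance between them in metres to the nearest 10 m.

Hypsometric equation: Δz = (R T̄/g) ln(P₁/P₂).
R T̄/g = 188.1 × 183 / 3.704 = 9293.3 m.
ln(622/324.7) = ln(1.9156) = 0.65003.
Δz = 9293.3 × 0.65003 = 6040.9 m.

Δz ≈ 6040 m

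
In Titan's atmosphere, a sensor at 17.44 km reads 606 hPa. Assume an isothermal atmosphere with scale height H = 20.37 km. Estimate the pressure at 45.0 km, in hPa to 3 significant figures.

P ≈ 157 hPa

Between two levels, P₂ = P₁ exp(−Δz/H) with Δz = z₂ − z₁.
Δz = 45000 − 17440 = 27560 m; Δz/H = 27560/20370 = 1.3530.
P₂ = 606 × exp(−1.3530) = 606 × 0.25846 = 156.63 hPa.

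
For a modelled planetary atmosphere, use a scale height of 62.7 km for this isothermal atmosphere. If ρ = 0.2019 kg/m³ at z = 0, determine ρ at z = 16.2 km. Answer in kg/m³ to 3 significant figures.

In an isothermal atmosphere, density decays like pressure: ρ = ρ₀ exp(−z/H).
z/H = 16200/62700 = 0.25837; exp(−0.25837) = 0.77231.
ρ = 0.2019 × 0.77231 = 0.15593 kg/m³.

ρ ≈ 0.156 kg/m³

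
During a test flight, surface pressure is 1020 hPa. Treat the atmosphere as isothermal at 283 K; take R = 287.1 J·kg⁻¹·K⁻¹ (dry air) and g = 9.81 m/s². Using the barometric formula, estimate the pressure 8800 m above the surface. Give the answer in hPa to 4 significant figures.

P ≈ 352.5 hPa

Scale height: H = RT/g = 287.1 × 283 / 9.81 = 8282.3 m.
Barometric formula: P = P₀ exp(−z/H).
z/H = 8800.0/8282.3 = 1.0625; exp(−1.0625) = 0.34559.
P = 1020 × 0.34559 = 352.50 hPa.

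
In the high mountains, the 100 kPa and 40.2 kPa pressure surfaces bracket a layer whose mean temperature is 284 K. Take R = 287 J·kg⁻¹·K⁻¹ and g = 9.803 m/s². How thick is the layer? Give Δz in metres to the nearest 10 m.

Hypsometric equation: Δz = (R T̄/g) ln(P₁/P₂).
R T̄/g = 287 × 284 / 9.803 = 8314.6 m.
ln(100/40.2) = ln(2.4876) = 0.91132.
Δz = 8314.6 × 0.91132 = 7577.3 m.

Δz ≈ 7580 m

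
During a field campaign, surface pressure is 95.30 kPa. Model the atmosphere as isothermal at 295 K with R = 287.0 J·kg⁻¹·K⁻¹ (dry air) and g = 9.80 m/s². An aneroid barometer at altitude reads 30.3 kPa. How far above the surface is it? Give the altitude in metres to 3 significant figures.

Scale height: H = RT/g = 287.0 × 295 / 9.80 = 8639.3 m.
Invert the barometric formula: z = H ln(P₀/P).
P₀/P = 95.30/30.3 = 3.1452; ln(3.1452) = 1.1459.
z = 8639.3 × 1.1459 = 9899.8 m.

z ≈ 9900 m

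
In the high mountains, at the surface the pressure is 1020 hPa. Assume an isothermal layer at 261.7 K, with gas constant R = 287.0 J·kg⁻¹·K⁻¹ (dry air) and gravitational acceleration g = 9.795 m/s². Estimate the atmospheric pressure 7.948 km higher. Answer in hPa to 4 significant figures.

P ≈ 361.8 hPa

Scale height: H = RT/g = 287.0 × 261.7 / 9.795 = 7668.0 m.
Barometric formula: P = P₀ exp(−z/H).
z/H = 7948.0/7668.0 = 1.0365; exp(−1.0365) = 0.35469.
P = 1020 × 0.35469 = 361.78 hPa.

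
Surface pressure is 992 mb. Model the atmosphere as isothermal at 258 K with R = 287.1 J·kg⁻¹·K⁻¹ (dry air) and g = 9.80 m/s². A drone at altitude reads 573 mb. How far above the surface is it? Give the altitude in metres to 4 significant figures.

z ≈ 4148 m

Scale height: H = RT/g = 287.1 × 258 / 9.80 = 7558.3 m.
Invert the barometric formula: z = H ln(P₀/P).
P₀/P = 992/573 = 1.7312; ln(1.7312) = 0.54881.
z = 7558.3 × 0.54881 = 4148.1 m.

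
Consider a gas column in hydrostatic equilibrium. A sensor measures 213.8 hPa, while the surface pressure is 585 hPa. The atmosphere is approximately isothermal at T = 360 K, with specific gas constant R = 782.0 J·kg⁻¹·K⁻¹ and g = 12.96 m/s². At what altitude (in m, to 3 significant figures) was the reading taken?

Scale height: H = RT/g = 782.0 × 360 / 12.96 = 21722 m.
Invert the barometric formula: z = H ln(P₀/P).
P₀/P = 585/213.8 = 2.7362; ln(2.7362) = 1.0066.
z = 21722 × 1.0066 = 21865 m.

z ≈ 21900 m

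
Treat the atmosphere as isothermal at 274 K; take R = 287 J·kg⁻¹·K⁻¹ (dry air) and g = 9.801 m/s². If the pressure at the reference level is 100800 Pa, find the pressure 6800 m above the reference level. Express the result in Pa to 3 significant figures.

Scale height: H = RT/g = 287 × 274 / 9.801 = 8023.5 m.
Barometric formula: P = P₀ exp(−z/H).
z/H = 6800.0/8023.5 = 0.84751; exp(−0.84751) = 0.42848.
P = 100800 × 0.42848 = 43191 Pa.

P ≈ 43200 Pa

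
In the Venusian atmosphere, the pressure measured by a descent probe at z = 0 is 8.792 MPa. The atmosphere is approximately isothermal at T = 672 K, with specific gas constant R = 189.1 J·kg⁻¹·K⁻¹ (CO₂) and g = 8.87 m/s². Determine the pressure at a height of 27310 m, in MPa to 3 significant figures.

P ≈ 1.31 MPa

Scale height: H = RT/g = 189.1 × 672 / 8.87 = 14326 m.
Barometric formula: P = P₀ exp(−z/H).
z/H = 27310/14326 = 1.9063; exp(−1.9063) = 0.14863.
P = 8.792 × 0.14863 = 1.3068 MPa.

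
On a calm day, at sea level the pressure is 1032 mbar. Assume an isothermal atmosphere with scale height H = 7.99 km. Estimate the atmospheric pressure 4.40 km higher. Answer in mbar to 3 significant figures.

P ≈ 595 mbar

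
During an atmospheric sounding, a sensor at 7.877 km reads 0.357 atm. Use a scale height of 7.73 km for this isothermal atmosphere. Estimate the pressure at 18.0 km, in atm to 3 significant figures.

P ≈ 0.0964 atm

Between two levels, P₂ = P₁ exp(−Δz/H) with Δz = z₂ − z₁.
Δz = 18000 − 7877.0 = 10123 m; Δz/H = 10123/7730.0 = 1.3096.
P₂ = 0.357 × exp(−1.3096) = 0.357 × 0.26993 = 0.096365 atm.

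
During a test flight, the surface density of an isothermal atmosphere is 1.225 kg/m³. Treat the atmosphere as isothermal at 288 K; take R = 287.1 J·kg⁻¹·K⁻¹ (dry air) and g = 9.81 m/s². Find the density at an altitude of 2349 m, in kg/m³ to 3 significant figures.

ρ ≈ 0.927 kg/m³

Scale height: H = RT/g = 287.1 × 288 / 9.81 = 8428.6 m.
In an isothermal atmosphere, density decays like pressure: ρ = ρ₀ exp(−z/H).
z/H = 2349.0/8428.6 = 0.27869; exp(−0.27869) = 0.75677.
ρ = 1.225 × 0.75677 = 0.92704 kg/m³.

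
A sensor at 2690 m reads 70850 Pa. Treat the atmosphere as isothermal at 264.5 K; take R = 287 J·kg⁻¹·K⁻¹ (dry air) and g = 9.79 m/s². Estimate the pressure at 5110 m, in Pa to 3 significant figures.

P ≈ 51900 Pa

Scale height: H = RT/g = 287 × 264.5 / 9.79 = 7754.0 m.
Between two levels, P₂ = P₁ exp(−Δz/H) with Δz = z₂ − z₁.
Δz = 5110.0 − 2690.0 = 2420.0 m; Δz/H = 2420.0/7754.0 = 0.31210.
P₂ = 70850 × exp(−0.31210) = 70850 × 0.73191 = 51856 Pa.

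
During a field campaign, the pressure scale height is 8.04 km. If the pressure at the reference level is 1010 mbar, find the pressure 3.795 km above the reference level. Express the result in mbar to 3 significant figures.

P ≈ 630 mbar

Barometric formula: P = P₀ exp(−z/H).
z/H = 3795.0/8040.0 = 0.47201; exp(−0.47201) = 0.62375.
P = 1010 × 0.62375 = 629.99 mbar.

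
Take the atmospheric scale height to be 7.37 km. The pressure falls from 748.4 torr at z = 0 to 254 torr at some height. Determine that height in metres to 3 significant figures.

z ≈ 7960 m

Invert the barometric formula: z = H ln(P₀/P).
P₀/P = 748.4/254 = 2.9465; ln(2.9465) = 1.0806.
z = 7370.0 × 1.0806 = 7964.0 m.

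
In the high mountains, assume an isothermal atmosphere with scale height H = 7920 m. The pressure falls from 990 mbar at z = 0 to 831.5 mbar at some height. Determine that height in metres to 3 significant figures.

z ≈ 1380 m

Invert the barometric formula: z = H ln(P₀/P).
P₀/P = 990/831.5 = 1.1906; ln(1.1906) = 0.17446.
z = 7920.0 × 0.17446 = 1381.7 m.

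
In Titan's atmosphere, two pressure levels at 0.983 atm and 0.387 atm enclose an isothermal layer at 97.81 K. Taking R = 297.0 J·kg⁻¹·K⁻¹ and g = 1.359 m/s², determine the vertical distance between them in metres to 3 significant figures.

Hypsometric equation: Δz = (R T̄/g) ln(P₁/P₂).
R T̄/g = 297.0 × 97.81 / 1.359 = 21376 m.
ln(0.983/0.387) = ln(2.5401) = 0.93220.
Δz = 21376 × 0.93220 = 19927 m.

Δz ≈ 19900 m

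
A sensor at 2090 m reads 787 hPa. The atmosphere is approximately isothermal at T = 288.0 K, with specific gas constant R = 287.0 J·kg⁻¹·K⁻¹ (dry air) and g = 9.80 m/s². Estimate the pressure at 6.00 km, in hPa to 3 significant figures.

Scale height: H = RT/g = 287.0 × 288.0 / 9.80 = 8434.3 m.
Between two levels, P₂ = P₁ exp(−Δz/H) with Δz = z₂ − z₁.
Δz = 6000.0 − 2090.0 = 3910.0 m; Δz/H = 3910.0/8434.3 = 0.46358.
P₂ = 787 × exp(−0.46358) = 787 × 0.62903 = 495.05 hPa.

P ≈ 495 hPa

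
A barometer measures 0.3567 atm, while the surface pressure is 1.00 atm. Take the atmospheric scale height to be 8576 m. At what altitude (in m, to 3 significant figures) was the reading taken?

z ≈ 8840 m

Invert the barometric formula: z = H ln(P₀/P).
P₀/P = 1.00/0.3567 = 2.8035; ln(2.8035) = 1.0309.
z = 8576.0 × 1.0309 = 8841.0 m.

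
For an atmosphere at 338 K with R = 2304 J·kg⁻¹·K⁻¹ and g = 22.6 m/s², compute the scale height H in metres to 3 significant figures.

H ≈ 34500 m

The scale height of an isothermal atmosphere is H = RT/g.
H = 2304 × 338 / 22.6 = 778750/22.6 = 34458 m.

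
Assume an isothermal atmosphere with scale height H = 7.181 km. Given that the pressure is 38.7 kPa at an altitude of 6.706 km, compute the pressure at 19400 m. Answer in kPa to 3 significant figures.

P ≈ 6.61 kPa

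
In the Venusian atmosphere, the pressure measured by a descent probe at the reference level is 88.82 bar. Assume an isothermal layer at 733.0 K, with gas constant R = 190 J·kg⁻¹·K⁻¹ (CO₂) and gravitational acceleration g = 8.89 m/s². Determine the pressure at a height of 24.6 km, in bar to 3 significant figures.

Scale height: H = RT/g = 190 × 733.0 / 8.89 = 15666 m.
Barometric formula: P = P₀ exp(−z/H).
z/H = 24600/15666 = 1.5703; exp(−1.5703) = 0.20798.
P = 88.82 × 0.20798 = 18.473 bar.

P ≈ 18.5 bar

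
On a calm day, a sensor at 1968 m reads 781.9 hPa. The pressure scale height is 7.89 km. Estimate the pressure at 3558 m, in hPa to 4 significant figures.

P ≈ 639.2 hPa

Between two levels, P₂ = P₁ exp(−Δz/H) with Δz = z₂ − z₁.
Δz = 3558.0 − 1968.0 = 1590.0 m; Δz/H = 1590.0/7890.0 = 0.20152.
P₂ = 781.9 × exp(−0.20152) = 781.9 × 0.81749 = 639.20 hPa.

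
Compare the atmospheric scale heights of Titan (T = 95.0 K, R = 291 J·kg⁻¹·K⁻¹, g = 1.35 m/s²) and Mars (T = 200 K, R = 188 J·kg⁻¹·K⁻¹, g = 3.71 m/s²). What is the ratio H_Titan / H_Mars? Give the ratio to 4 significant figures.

H = RT/g for each body.
H_Titan = 291 × 95.0 / 1.35 = 20478 m.
H_Mars = 188 × 200 / 3.71 = 10135 m.
H_Titan/H_Mars = 20478/10135 = 2.0205.

H_Titan/H_Mars ≈ 2.021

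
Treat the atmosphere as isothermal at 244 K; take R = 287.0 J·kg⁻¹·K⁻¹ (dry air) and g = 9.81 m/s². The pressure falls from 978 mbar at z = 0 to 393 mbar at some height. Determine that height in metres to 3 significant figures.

z ≈ 6510 m

Scale height: H = RT/g = 287.0 × 244 / 9.81 = 7138.4 m.
Invert the barometric formula: z = H ln(P₀/P).
P₀/P = 978/393 = 2.4885; ln(2.4885) = 0.91168.
z = 7138.4 × 0.91168 = 6507.9 m.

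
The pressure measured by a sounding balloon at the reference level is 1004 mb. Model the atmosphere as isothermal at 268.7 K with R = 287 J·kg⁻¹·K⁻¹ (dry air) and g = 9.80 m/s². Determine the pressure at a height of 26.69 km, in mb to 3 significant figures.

P ≈ 33.8 mb

Scale height: H = RT/g = 287 × 268.7 / 9.80 = 7869.1 m.
Barometric formula: P = P₀ exp(−z/H).
z/H = 26690/7869.1 = 3.3917; exp(−3.3917) = 0.033651.
P = 1004 × 0.033651 = 33.786 mb.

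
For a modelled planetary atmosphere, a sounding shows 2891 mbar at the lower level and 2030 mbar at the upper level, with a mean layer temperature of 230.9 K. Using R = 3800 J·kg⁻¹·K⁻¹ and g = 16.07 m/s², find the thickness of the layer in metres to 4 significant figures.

Δz ≈ 19300 m

Hypsometric equation: Δz = (R T̄/g) ln(P₁/P₂).
R T̄/g = 3800 × 230.9 / 16.07 = 54600 m.
ln(2891/2030) = ln(1.4241) = 0.35354.
Δz = 54600 × 0.35354 = 19303 m.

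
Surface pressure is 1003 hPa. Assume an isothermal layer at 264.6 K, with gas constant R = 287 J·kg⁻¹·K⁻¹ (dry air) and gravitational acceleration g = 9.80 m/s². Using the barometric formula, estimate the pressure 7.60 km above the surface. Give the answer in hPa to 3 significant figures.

P ≈ 376 hPa

Scale height: H = RT/g = 287 × 264.6 / 9.80 = 7749.0 m.
Barometric formula: P = P₀ exp(−z/H).
z/H = 7600.0/7749.0 = 0.98077; exp(−0.98077) = 0.37502.
P = 1003 × 0.37502 = 376.15 hPa.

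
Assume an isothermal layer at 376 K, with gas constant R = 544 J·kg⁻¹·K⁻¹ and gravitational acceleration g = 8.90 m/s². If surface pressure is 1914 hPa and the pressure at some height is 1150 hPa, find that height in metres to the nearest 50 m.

Scale height: H = RT/g = 544 × 376 / 8.90 = 22982 m.
Invert the barometric formula: z = H ln(P₀/P).
P₀/P = 1914/1150 = 1.6643; ln(1.6643) = 0.50940.
z = 22982 × 0.50940 = 11707 m.

z ≈ 11700 m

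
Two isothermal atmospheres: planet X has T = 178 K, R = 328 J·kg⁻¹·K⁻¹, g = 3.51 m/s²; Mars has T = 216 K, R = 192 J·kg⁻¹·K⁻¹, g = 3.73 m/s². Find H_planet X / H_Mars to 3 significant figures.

H = RT/g for each body.
H_planet X = 328 × 178 / 3.51 = 16634 m.
H_Mars = 192 × 216 / 3.73 = 11118 m.
H_planet X/H_Mars = 16634/11118 = 1.4961.

H_planet X/H_Mars ≈ 1.50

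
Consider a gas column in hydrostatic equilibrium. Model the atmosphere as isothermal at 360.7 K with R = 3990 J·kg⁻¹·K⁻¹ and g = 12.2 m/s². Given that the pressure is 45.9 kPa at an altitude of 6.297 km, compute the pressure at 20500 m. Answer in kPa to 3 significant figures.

Scale height: H = RT/g = 3990 × 360.7 / 12.2 = 117970 m.
Between two levels, P₂ = P₁ exp(−Δz/H) with Δz = z₂ − z₁.
Δz = 20500 − 6297.0 = 14203 m; Δz/H = 14203/117970 = 0.12040.
P₂ = 45.9 × exp(−0.12040) = 45.9 × 0.88657 = 40.694 kPa.

P ≈ 40.7 kPa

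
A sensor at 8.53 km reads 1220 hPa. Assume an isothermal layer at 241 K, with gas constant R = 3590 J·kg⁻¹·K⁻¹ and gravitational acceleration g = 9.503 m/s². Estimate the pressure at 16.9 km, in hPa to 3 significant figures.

P ≈ 1110 hPa

Scale height: H = RT/g = 3590 × 241 / 9.503 = 91044 m.
Between two levels, P₂ = P₁ exp(−Δz/H) with Δz = z₂ − z₁.
Δz = 16900 − 8530.0 = 8370.0 m; Δz/H = 8370.0/91044 = 0.091934.
P₂ = 1220 × exp(−0.091934) = 1220 × 0.91217 = 1112.8 hPa.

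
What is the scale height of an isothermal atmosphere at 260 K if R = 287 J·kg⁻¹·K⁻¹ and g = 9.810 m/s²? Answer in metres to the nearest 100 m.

H ≈ 7600 m

The scale height of an isothermal atmosphere is H = RT/g.
H = 287 × 260 / 9.810 = 74620/9.810 = 7606.5 m.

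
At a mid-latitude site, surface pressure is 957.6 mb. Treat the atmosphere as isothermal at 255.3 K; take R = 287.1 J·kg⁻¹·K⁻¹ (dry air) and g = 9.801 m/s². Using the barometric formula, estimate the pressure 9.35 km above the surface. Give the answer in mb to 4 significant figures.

Scale height: H = RT/g = 287.1 × 255.3 / 9.801 = 7478.5 m.
Barometric formula: P = P₀ exp(−z/H).
z/H = 9350.0/7478.5 = 1.2503; exp(−1.2503) = 0.28642.
P = 957.6 × 0.28642 = 274.28 mb.

P ≈ 274.3 mb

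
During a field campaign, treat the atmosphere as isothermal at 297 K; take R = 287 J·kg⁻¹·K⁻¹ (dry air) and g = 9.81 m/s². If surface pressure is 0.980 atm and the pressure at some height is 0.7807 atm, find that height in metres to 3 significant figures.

Scale height: H = RT/g = 287 × 297 / 9.81 = 8689.0 m.
Invert the barometric formula: z = H ln(P₀/P).
P₀/P = 0.980/0.7807 = 1.2553; ln(1.2553) = 0.22737.
z = 8689.0 × 0.22737 = 1975.6 m.

z ≈ 1980 m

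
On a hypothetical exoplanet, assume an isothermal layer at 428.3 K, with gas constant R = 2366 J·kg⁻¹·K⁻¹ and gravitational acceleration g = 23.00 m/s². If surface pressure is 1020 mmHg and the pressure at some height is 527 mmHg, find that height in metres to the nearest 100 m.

Scale height: H = RT/g = 2366 × 428.3 / 23.00 = 44059 m.
Invert the barometric formula: z = H ln(P₀/P).
P₀/P = 1020/527 = 1.9355; ln(1.9355) = 0.66037.
z = 44059 × 0.66037 = 29095 m.

z ≈ 29100 m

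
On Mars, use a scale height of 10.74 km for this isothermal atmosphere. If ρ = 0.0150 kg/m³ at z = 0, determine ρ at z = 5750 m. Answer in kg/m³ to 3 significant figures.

In an isothermal atmosphere, density decays like pressure: ρ = ρ₀ exp(−z/H).
z/H = 5750.0/10740 = 0.53538; exp(−0.53538) = 0.58545.
ρ = 0.0150 × 0.58545 = 0.0087817 kg/m³.

ρ ≈ 0.00878 kg/m³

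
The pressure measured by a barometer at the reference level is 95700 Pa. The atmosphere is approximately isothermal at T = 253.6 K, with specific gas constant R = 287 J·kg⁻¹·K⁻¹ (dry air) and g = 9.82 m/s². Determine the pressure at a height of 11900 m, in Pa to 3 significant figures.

Scale height: H = RT/g = 287 × 253.6 / 9.82 = 7411.7 m.
Barometric formula: P = P₀ exp(−z/H).
z/H = 11900/7411.7 = 1.6056; exp(−1.6056) = 0.20077.
P = 95700 × 0.20077 = 19214 Pa.

P ≈ 19200 Pa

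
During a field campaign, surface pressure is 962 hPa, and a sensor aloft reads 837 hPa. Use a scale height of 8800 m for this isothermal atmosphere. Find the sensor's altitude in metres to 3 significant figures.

z ≈ 1220 m

Invert the barometric formula: z = H ln(P₀/P).
P₀/P = 962/837 = 1.1493; ln(1.1493) = 0.13915.
z = 8800.0 × 0.13915 = 1224.5 m.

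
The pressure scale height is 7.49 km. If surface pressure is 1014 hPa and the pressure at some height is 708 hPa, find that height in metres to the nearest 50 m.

z ≈ 2700 m

Invert the barometric formula: z = H ln(P₀/P).
P₀/P = 1014/708 = 1.4322; ln(1.4322) = 0.35921.
z = 7490.0 × 0.35921 = 2690.5 m.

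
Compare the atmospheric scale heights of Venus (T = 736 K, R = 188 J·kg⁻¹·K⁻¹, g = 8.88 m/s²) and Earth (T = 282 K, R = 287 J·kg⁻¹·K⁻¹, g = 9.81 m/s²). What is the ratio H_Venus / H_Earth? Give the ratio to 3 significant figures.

H_Venus/H_Earth ≈ 1.89

H = RT/g for each body.
H_Venus = 188 × 736 / 8.88 = 15582 m.
H_Earth = 287 × 282 / 9.81 = 8250.2 m.
H_Venus/H_Earth = 15582/8250.2 = 1.8887.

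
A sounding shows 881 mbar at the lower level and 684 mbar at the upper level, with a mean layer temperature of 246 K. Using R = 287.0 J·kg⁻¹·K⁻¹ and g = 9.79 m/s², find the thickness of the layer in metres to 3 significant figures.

Hypsometric equation: Δz = (R T̄/g) ln(P₁/P₂).
R T̄/g = 287.0 × 246 / 9.79 = 7211.6 m.
ln(881/684) = ln(1.2880) = 0.25309.
Δz = 7211.6 × 0.25309 = 1825.2 m.

Δz ≈ 1830 m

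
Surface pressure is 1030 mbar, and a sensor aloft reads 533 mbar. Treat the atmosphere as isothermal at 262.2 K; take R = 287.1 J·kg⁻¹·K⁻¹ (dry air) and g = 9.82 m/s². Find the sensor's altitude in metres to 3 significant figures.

z ≈ 5050 m

Scale height: H = RT/g = 287.1 × 262.2 / 9.82 = 7665.7 m.
Invert the barometric formula: z = H ln(P₀/P).
P₀/P = 1030/533 = 1.9325; ln(1.9325) = 0.65881.
z = 7665.7 × 0.65881 = 5050.2 m.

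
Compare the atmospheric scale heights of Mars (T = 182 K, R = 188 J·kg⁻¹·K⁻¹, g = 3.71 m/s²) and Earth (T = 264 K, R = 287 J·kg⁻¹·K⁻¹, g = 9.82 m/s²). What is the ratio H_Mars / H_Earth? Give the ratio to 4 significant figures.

H_Mars/H_Earth ≈ 1.195

H = RT/g for each body.
H_Mars = 188 × 182 / 3.71 = 9222.6 m.
H_Earth = 287 × 264 / 9.82 = 7715.7 m.
H_Mars/H_Earth = 9222.6/7715.7 = 1.1953.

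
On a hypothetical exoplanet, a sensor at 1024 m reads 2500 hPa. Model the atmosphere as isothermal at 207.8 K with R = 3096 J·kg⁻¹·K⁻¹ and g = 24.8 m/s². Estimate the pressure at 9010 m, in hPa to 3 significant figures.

Scale height: H = RT/g = 3096 × 207.8 / 24.8 = 25941 m.
Between two levels, P₂ = P₁ exp(−Δz/H) with Δz = z₂ − z₁.
Δz = 9010.0 − 1024.0 = 7986.0 m; Δz/H = 7986.0/25941 = 0.30785.
P₂ = 2500 × exp(−0.30785) = 2500 × 0.73503 = 1837.6 hPa.

P ≈ 1840 hPa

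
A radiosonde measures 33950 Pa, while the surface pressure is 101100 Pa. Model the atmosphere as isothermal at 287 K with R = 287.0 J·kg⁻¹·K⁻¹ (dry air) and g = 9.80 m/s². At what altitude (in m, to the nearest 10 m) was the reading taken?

Scale height: H = RT/g = 287.0 × 287 / 9.80 = 8405.0 m.
Invert the barometric formula: z = H ln(P₀/P).
P₀/P = 101100/33950 = 2.9779; ln(2.9779) = 1.0912.
z = 8405.0 × 1.0912 = 9171.5 m.

z ≈ 9170 m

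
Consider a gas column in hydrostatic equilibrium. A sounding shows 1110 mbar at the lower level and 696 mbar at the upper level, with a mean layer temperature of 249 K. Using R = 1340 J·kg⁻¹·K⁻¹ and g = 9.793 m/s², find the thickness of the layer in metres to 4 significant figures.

Δz ≈ 15900 m

Hypsometric equation: Δz = (R T̄/g) ln(P₁/P₂).
R T̄/g = 1340 × 249 / 9.793 = 34071 m.
ln(1110/696) = ln(1.5948) = 0.46675.
Δz = 34071 × 0.46675 = 15903 m.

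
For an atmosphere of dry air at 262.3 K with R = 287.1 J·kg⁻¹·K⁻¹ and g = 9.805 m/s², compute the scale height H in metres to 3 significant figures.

H ≈ 7680 m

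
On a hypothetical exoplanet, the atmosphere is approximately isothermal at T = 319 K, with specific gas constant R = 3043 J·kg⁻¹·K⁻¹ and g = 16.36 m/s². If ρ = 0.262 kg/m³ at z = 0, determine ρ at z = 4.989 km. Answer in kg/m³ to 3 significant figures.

Scale height: H = RT/g = 3043 × 319 / 16.36 = 59335 m.
In an isothermal atmosphere, density decays like pressure: ρ = ρ₀ exp(−z/H).
z/H = 4989.0/59335 = 0.084082; exp(−0.084082) = 0.91936.
ρ = 0.262 × 0.91936 = 0.24087 kg/m³.

ρ ≈ 0.241 kg/m³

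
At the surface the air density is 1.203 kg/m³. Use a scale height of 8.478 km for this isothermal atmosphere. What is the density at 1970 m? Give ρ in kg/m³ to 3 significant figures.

In an isothermal atmosphere, density decays like pressure: ρ = ρ₀ exp(−z/H).
z/H = 1970.0/8478.0 = 0.23237; exp(−0.23237) = 0.79265.
ρ = 1.203 × 0.79265 = 0.95356 kg/m³.

ρ ≈ 0.954 kg/m³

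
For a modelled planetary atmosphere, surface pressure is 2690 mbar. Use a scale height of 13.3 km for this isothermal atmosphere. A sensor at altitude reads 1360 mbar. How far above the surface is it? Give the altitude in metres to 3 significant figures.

z ≈ 9070 m

Invert the barometric formula: z = H ln(P₀/P).
P₀/P = 2690/1360 = 1.9779; ln(1.9779) = 0.68204.
z = 13300 × 0.68204 = 9071.1 m.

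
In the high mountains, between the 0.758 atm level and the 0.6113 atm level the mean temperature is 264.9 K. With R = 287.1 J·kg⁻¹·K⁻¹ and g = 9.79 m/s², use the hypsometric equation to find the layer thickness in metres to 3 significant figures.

Hypsometric equation: Δz = (R T̄/g) ln(P₁/P₂).
R T̄/g = 287.1 × 264.9 / 9.79 = 7768.4 m.
ln(0.758/0.6113) = ln(1.2400) = 0.21511.
Δz = 7768.4 × 0.21511 = 1671.1 m.

Δz ≈ 1670 m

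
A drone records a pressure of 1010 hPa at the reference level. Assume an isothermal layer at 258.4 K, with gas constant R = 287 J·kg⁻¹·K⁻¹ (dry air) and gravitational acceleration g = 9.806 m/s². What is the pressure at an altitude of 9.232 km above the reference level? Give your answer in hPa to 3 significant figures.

P ≈ 298 hPa

Scale height: H = RT/g = 287 × 258.4 / 9.806 = 7562.8 m.
Barometric formula: P = P₀ exp(−z/H).
z/H = 9232.0/7562.8 = 1.2207; exp(−1.2207) = 0.29502.
P = 1010 × 0.29502 = 297.97 hPa.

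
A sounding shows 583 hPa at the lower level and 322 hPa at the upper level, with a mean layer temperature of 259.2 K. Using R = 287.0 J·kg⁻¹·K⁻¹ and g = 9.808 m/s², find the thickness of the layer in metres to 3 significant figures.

Hypsometric equation: Δz = (R T̄/g) ln(P₁/P₂).
R T̄/g = 287.0 × 259.2 / 9.808 = 7584.7 m.
ln(583/322) = ln(1.8106) = 0.59366.
Δz = 7584.7 × 0.59366 = 4502.7 m.

Δz ≈ 4500 m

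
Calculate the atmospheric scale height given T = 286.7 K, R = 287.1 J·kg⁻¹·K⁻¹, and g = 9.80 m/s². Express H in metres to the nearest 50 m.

H ≈ 8400 m

The scale height of an isothermal atmosphere is H = RT/g.
H = 287.1 × 286.7 / 9.80 = 82312/9.80 = 8399.2 m.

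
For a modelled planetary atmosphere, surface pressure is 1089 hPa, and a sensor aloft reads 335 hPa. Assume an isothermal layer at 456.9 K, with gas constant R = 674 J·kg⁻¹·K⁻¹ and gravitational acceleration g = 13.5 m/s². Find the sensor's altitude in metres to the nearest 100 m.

z ≈ 26900 m

Scale height: H = RT/g = 674 × 456.9 / 13.5 = 22811 m.
Invert the barometric formula: z = H ln(P₀/P).
P₀/P = 1089/335 = 3.2507; ln(3.2507) = 1.1789.
z = 22811 × 1.1789 = 26892 m.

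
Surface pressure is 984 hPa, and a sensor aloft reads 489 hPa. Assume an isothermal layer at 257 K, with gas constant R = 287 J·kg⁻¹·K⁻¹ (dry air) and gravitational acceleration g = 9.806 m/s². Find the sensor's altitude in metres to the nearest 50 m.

z ≈ 5250 m

Scale height: H = RT/g = 287 × 257 / 9.806 = 7521.8 m.
Invert the barometric formula: z = H ln(P₀/P).
P₀/P = 984/489 = 2.0123; ln(2.0123) = 0.69928.
z = 7521.8 × 0.69928 = 5259.8 m.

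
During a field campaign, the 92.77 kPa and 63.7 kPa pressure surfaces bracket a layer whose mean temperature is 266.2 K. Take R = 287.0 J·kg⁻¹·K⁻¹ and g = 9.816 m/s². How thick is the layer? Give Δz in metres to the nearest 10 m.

Hypsometric equation: Δz = (R T̄/g) ln(P₁/P₂).
R T̄/g = 287.0 × 266.2 / 9.816 = 7783.1 m.
ln(92.77/63.7) = ln(1.4564) = 0.37597.
Δz = 7783.1 × 0.37597 = 2926.2 m.

Δz ≈ 2930 m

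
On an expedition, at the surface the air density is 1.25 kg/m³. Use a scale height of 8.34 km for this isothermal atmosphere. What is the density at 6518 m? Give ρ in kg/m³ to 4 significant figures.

In an isothermal atmosphere, density decays like pressure: ρ = ρ₀ exp(−z/H).
z/H = 6518.0/8340.0 = 0.78153; exp(−0.78153) = 0.45771.
ρ = 1.25 × 0.45771 = 0.57214 kg/m³.

ρ ≈ 0.5721 kg/m³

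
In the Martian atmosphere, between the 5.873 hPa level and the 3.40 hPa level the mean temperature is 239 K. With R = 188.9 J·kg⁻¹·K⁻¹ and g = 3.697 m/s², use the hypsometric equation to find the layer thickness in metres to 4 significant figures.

Hypsometric equation: Δz = (R T̄/g) ln(P₁/P₂).
R T̄/g = 188.9 × 239 / 3.697 = 12212 m.
ln(5.873/3.40) = ln(1.7274) = 0.54662.
Δz = 12212 × 0.54662 = 6675.3 m.

Δz ≈ 6675 m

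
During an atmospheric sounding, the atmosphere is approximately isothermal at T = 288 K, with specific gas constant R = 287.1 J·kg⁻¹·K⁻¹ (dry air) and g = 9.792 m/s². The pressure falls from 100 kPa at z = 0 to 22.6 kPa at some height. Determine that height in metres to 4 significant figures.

Scale height: H = RT/g = 287.1 × 288 / 9.792 = 8444.1 m.
Invert the barometric formula: z = H ln(P₀/P).
P₀/P = 100/22.6 = 4.4248; ln(4.4248) = 1.4872.
z = 8444.1 × 1.4872 = 12558 m.

z ≈ 12560 m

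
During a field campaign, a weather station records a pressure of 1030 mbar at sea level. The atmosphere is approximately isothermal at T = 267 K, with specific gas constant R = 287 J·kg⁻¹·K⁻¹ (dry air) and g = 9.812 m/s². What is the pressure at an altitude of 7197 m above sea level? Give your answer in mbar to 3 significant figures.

P ≈ 410 mbar

Scale height: H = RT/g = 287 × 267 / 9.812 = 7809.7 m.
Barometric formula: P = P₀ exp(−z/H).
z/H = 7197.0/7809.7 = 0.92155; exp(−0.92155) = 0.39790.
P = 1030 × 0.39790 = 409.84 mbar.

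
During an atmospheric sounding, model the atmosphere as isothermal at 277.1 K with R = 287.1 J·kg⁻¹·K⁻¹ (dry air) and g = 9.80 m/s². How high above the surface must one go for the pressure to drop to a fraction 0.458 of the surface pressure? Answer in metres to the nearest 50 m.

Scale height: H = RT/g = 287.1 × 277.1 / 9.80 = 8117.9 m.
Set P/P₀ = exp(−z/H) = 0.458, so z = −H ln(0.458).
−ln(0.458) = 0.78089; z = 8117.9 × 0.78089 = 6339.2 m.

z ≈ 6350 m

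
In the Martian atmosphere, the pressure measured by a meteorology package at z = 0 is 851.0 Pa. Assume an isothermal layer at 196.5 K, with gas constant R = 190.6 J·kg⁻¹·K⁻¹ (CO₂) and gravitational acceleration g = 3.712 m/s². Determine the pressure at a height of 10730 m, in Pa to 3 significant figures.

Scale height: H = RT/g = 190.6 × 196.5 / 3.712 = 10090 m.
Barometric formula: P = P₀ exp(−z/H).
z/H = 10730/10090 = 1.0634; exp(−1.0634) = 0.34528.
P = 851.0 × 0.34528 = 293.83 Pa.

P ≈ 294 Pa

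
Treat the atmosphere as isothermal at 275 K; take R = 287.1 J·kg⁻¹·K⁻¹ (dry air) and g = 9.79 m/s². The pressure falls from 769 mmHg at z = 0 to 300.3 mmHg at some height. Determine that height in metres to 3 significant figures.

z ≈ 7580 m

Scale height: H = RT/g = 287.1 × 275 / 9.79 = 8064.6 m.
Invert the barometric formula: z = H ln(P₀/P).
P₀/P = 769/300.3 = 2.5608; ln(2.5608) = 0.94032.
z = 8064.6 × 0.94032 = 7583.3 m.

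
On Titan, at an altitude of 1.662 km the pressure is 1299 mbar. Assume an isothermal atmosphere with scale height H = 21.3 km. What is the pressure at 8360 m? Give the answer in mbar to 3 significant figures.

P ≈ 949 mbar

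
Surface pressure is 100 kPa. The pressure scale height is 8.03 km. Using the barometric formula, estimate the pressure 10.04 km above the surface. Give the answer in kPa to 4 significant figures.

P ≈ 28.64 kPa

Barometric formula: P = P₀ exp(−z/H).
z/H = 10040/8030.0 = 1.2503; exp(−1.2503) = 0.28642.
P = 100 × 0.28642 = 28.642 kPa.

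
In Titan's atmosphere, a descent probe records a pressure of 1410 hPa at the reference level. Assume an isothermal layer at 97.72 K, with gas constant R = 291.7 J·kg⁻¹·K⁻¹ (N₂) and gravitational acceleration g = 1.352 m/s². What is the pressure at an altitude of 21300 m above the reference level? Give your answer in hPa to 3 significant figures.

P ≈ 513 hPa

Scale height: H = RT/g = 291.7 × 97.72 / 1.352 = 21084 m.
Barometric formula: P = P₀ exp(−z/H).
z/H = 21300/21084 = 1.0102; exp(−1.0102) = 0.36415.
P = 1410 × 0.36415 = 513.45 hPa.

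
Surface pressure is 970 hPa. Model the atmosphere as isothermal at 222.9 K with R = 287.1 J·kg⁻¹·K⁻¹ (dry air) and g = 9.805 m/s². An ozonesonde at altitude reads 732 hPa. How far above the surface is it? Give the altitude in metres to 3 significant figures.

Scale height: H = RT/g = 287.1 × 222.9 / 9.805 = 6526.7 m.
Invert the barometric formula: z = H ln(P₀/P).
P₀/P = 970/732 = 1.3251; ln(1.3251) = 0.28149.
z = 6526.7 × 0.28149 = 1837.2 m.

z ≈ 1840 m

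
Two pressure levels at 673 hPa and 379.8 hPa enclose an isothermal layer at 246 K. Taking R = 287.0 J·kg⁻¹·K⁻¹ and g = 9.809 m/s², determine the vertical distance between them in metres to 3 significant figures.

Δz ≈ 4120 m

Hypsometric equation: Δz = (R T̄/g) ln(P₁/P₂).
R T̄/g = 287.0 × 246 / 9.809 = 7197.7 m.
ln(673/379.8) = ln(1.7720) = 0.57211.
Δz = 7197.7 × 0.57211 = 4117.9 m.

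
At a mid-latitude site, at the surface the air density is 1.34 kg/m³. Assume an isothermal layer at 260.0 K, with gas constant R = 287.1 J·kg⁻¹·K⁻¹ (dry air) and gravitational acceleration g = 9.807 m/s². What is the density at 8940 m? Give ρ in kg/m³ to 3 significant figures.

ρ ≈ 0.414 kg/m³

Scale height: H = RT/g = 287.1 × 260.0 / 9.807 = 7611.5 m.
In an isothermal atmosphere, density decays like pressure: ρ = ρ₀ exp(−z/H).
z/H = 8940.0/7611.5 = 1.1745; exp(−1.1745) = 0.30897.
ρ = 1.34 × 0.30897 = 0.41402 kg/m³.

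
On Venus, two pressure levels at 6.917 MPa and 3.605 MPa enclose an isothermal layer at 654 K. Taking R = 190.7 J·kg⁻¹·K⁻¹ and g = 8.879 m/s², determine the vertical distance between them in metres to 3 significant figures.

Hypsometric equation: Δz = (R T̄/g) ln(P₁/P₂).
R T̄/g = 190.7 × 654 / 8.879 = 14046 m.
ln(6.917/3.605) = ln(1.9187) = 0.65165.
Δz = 14046 × 0.65165 = 9153.1 m.

Δz ≈ 9150 m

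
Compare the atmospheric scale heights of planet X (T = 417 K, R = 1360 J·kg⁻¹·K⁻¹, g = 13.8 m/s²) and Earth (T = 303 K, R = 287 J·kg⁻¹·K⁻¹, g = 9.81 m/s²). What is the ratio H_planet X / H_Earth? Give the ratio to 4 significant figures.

H = RT/g for each body.
H_planet X = 1360 × 417 / 13.8 = 41096 m.
H_Earth = 287 × 303 / 9.81 = 8864.5 m.
H_planet X/H_Earth = 41096/8864.5 = 4.6360.

H_planet X/H_Earth ≈ 4.636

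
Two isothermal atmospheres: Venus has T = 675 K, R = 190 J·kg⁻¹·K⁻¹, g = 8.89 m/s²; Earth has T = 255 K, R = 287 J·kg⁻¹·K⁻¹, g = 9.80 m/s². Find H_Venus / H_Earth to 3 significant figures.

H = RT/g for each body.
H_Venus = 190 × 675 / 8.89 = 14426 m.
H_Earth = 287 × 255 / 9.80 = 7467.9 m.
H_Venus/H_Earth = 14426/7467.9 = 1.9317.

H_Venus/H_Earth ≈ 1.93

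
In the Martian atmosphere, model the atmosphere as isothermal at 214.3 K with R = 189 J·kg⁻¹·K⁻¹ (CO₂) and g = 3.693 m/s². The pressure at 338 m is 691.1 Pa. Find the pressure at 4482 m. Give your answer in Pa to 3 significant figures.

P ≈ 474 Pa

Scale height: H = RT/g = 189 × 214.3 / 3.693 = 10967 m.
Between two levels, P₂ = P₁ exp(−Δz/H) with Δz = z₂ − z₁.
Δz = 4482.0 − 338.00 = 4144.0 m; Δz/H = 4144.0/10967 = 0.37786.
P₂ = 691.1 × exp(−0.37786) = 691.1 × 0.68533 = 473.63 Pa.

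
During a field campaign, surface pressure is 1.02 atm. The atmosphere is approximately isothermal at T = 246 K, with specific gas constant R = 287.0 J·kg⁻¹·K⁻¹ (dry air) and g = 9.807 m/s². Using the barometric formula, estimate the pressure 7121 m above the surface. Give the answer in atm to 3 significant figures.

P ≈ 0.379 atm

Scale height: H = RT/g = 287.0 × 246 / 9.807 = 7199.1 m.
Barometric formula: P = P₀ exp(−z/H).
z/H = 7121.0/7199.1 = 0.98915; exp(−0.98915) = 0.37189.
P = 1.02 × 0.37189 = 0.37933 atm.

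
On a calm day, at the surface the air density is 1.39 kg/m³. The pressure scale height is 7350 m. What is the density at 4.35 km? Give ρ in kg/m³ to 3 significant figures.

In an isothermal atmosphere, density decays like pressure: ρ = ρ₀ exp(−z/H).
z/H = 4350.0/7350.0 = 0.59184; exp(−0.59184) = 0.55331.
ρ = 1.39 × 0.55331 = 0.76910 kg/m³.

ρ ≈ 0.769 kg/m³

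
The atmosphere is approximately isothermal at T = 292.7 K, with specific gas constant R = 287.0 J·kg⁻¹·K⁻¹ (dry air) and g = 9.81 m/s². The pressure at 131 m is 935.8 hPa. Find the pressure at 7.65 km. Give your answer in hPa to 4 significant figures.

P ≈ 388.9 hPa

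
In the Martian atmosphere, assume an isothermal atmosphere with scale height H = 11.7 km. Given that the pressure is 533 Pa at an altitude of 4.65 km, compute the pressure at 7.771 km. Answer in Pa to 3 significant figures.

P ≈ 408 Pa

Between two levels, P₂ = P₁ exp(−Δz/H) with Δz = z₂ − z₁.
Δz = 7771.0 − 4650.0 = 3121.0 m; Δz/H = 3121.0/11700 = 0.26675.
P₂ = 533 × exp(−0.26675) = 533 × 0.76586 = 408.20 Pa.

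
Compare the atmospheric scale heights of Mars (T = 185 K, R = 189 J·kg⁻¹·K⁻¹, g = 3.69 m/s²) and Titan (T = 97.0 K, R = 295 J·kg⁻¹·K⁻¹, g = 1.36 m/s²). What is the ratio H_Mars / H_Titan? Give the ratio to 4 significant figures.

H = RT/g for each body.
H_Mars = 189 × 185 / 3.69 = 9475.6 m.
H_Titan = 295 × 97.0 / 1.36 = 21040 m.
H_Mars/H_Titan = 9475.6/21040 = 0.45036.

H_Mars/H_Titan ≈ 0.4504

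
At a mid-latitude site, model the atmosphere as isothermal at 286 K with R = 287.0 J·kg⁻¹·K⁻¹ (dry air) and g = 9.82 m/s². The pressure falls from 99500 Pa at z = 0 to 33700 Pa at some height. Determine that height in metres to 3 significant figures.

Scale height: H = RT/g = 287.0 × 286 / 9.82 = 8358.7 m.
Invert the barometric formula: z = H ln(P₀/P).
P₀/P = 99500/33700 = 2.9525; ln(2.9525) = 1.0827.
z = 8358.7 × 1.0827 = 9050.0 m.

z ≈ 9050 m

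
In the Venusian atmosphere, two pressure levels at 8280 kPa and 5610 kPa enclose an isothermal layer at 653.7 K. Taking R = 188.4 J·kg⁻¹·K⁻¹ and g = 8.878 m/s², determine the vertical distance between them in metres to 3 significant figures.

Hypsometric equation: Δz = (R T̄/g) ln(P₁/P₂).
R T̄/g = 188.4 × 653.7 / 8.878 = 13872 m.
ln(8280/5610) = ln(1.4759) = 0.38927.
Δz = 13872 × 0.38927 = 5400.0 m.

Δz ≈ 5400 m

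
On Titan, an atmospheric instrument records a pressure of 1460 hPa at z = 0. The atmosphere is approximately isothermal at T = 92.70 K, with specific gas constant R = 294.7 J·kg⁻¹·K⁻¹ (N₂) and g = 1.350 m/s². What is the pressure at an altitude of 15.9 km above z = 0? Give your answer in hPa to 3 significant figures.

P ≈ 665 hPa

Scale height: H = RT/g = 294.7 × 92.70 / 1.350 = 20236 m.
Barometric formula: P = P₀ exp(−z/H).
z/H = 15900/20236 = 0.78573; exp(−0.78573) = 0.45579.
P = 1460 × 0.45579 = 665.45 hPa.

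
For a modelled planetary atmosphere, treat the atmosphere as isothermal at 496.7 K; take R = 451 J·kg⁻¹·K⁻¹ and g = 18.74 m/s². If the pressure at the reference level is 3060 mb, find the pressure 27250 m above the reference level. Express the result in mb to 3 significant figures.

Scale height: H = RT/g = 451 × 496.7 / 18.74 = 11954 m.
Barometric formula: P = P₀ exp(−z/H).
z/H = 27250/11954 = 2.2796; exp(−2.2796) = 0.10233.
P = 3060 × 0.10233 = 313.13 mb.

P ≈ 313 mb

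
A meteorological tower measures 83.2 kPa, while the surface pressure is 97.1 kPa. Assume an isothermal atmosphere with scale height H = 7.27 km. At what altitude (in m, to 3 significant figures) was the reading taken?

z ≈ 1120 m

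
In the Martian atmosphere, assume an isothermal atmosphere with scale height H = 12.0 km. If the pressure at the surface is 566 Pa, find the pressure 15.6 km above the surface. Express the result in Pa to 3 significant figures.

Barometric formula: P = P₀ exp(−z/H).
z/H = 15600/12000 = 1.3000; exp(−1.3000) = 0.27253.
P = 566 × 0.27253 = 154.25 Pa.

P ≈ 154 Pa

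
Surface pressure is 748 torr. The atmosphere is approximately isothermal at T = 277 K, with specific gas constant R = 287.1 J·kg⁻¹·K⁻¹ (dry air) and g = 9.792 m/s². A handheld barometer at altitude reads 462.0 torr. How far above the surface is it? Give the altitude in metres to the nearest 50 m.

z ≈ 3900 m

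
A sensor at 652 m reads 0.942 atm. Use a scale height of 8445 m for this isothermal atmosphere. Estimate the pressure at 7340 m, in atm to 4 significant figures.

P ≈ 0.4267 atm

Between two levels, P₂ = P₁ exp(−Δz/H) with Δz = z₂ − z₁.
Δz = 7340.0 − 652.00 = 6688.0 m; Δz/H = 6688.0/8445.0 = 0.79195.
P₂ = 0.942 × exp(−0.79195) = 0.942 × 0.45296 = 0.42669 atm.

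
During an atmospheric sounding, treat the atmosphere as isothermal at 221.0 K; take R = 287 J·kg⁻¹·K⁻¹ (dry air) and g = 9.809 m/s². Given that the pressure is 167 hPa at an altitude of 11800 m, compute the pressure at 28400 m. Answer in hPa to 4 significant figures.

Scale height: H = RT/g = 287 × 221.0 / 9.809 = 6466.2 m.
Between two levels, P₂ = P₁ exp(−Δz/H) with Δz = z₂ − z₁.
Δz = 28400 − 11800 = 16600 m; Δz/H = 16600/6466.2 = 2.5672.
P₂ = 167 × exp(−2.5672) = 167 × 0.076750 = 12.817 hPa.

P ≈ 12.82 hPa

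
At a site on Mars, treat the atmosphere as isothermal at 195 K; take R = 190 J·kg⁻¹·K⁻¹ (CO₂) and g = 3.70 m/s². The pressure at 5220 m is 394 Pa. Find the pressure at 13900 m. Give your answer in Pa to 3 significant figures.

Scale height: H = RT/g = 190 × 195 / 3.70 = 10014 m.
Between two levels, P₂ = P₁ exp(−Δz/H) with Δz = z₂ − z₁.
Δz = 13900 − 5220.0 = 8680.0 m; Δz/H = 8680.0/10014 = 0.86679.
P₂ = 394 × exp(−0.86679) = 394 × 0.42030 = 165.60 Pa.

P ≈ 166 Pa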